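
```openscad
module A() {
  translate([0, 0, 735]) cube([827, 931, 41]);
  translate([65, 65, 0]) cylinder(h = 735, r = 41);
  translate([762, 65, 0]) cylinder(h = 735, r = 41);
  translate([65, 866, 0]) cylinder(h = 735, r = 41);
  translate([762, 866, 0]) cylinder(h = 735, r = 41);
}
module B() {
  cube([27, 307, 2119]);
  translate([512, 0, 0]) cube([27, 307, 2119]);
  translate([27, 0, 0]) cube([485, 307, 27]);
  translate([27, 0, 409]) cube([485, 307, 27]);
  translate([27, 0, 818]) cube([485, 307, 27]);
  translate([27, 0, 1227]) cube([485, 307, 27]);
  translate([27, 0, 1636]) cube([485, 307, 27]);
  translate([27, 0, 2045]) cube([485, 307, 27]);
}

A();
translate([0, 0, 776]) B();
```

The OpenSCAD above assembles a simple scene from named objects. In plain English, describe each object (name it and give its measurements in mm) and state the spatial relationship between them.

A is a rectangular dining table. The top is 827×931×41 mm with its upper surface at z = 776 mm. It stands on four round legs of 82 mm diameter, each leg's bounding box inset 24 mm from the nearest pair of top edges, running from the floor to the underside of the top.

B is a bookshelf 539 mm wide overall, 307 mm deep and 2119 mm tall. The two sides are 27 mm thick vertical panels. 6 horizontal shelves of 27 mm thickness span between the inner faces of the sides; the lowest shelf sits on the floor and shelves are stacked with a clear vertical gap of 382 mm between each pair.

The bookshelf is on top of the table.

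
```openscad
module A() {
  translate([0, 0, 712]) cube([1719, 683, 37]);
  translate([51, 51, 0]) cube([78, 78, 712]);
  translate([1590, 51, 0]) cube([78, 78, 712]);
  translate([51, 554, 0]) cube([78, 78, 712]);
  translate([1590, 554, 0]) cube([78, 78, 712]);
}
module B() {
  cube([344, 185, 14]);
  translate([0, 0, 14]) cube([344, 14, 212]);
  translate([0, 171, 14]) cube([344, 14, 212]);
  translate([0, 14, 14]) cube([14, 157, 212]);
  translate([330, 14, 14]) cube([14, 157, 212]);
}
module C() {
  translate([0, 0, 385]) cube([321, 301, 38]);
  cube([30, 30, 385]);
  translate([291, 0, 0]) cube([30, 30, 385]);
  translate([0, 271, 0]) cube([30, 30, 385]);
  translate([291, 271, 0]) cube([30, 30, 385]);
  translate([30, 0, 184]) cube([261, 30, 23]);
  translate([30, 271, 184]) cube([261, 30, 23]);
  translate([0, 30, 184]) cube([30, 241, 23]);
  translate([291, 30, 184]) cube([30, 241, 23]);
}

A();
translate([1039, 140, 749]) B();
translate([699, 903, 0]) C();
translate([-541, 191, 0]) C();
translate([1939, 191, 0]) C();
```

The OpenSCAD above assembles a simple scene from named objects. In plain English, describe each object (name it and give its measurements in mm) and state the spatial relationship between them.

A is a table: top 1719 mm (x) × 683 mm (y), 37 mm thick, upper face at z = 749 mm, on four 78×78 mm square legs, each inset 51 mm from the nearest pair of top edges, running from z = 0 to the bottom of the top.

B is an open storage box with external size 344×185×226 mm and wall thickness 14 mm (the base is also 14 mm thick). The base covers the whole footprint; the four walls stand on the base, with the y-facing walls full-width and the x-facing walls fitting between their inner faces.

C is a four-legged stool. The seat is 321×301 mm, 38 mm thick, top at z = 423 mm. It stands on four square legs, each 30×30 mm in cross-section, from z = 0 to the seat underside, each flush with a corner of the seat. Four stretchers, 30 mm wide and 23 mm tall, connect adjacent legs with their undersides at z = 184 mm, each running between the inner faces of the legs it joins and aligned with the legs' outer faces on the other axis.

The open box is on top of the table. Three stools sit around the table at the +y, −x, +x sides.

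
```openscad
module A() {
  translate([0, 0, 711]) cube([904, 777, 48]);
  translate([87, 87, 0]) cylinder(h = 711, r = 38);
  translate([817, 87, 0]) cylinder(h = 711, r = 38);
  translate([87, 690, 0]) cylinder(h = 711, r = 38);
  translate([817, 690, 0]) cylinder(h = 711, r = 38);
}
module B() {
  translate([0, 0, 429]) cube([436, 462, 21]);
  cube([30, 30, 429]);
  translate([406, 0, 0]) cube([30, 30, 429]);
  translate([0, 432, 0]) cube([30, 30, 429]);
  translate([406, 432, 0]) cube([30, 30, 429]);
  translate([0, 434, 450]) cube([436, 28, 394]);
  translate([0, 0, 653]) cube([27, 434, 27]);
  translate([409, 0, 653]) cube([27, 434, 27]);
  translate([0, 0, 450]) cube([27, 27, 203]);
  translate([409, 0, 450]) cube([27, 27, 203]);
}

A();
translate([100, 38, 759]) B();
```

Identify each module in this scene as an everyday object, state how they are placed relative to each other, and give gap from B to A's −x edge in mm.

A is a table. B is a chair. The chair is on top of the table. The gap from the chair to the table's −x edge is 100 mm.

The chair's min-x is at 100; the table's min-x is 0; gap = 100 mm.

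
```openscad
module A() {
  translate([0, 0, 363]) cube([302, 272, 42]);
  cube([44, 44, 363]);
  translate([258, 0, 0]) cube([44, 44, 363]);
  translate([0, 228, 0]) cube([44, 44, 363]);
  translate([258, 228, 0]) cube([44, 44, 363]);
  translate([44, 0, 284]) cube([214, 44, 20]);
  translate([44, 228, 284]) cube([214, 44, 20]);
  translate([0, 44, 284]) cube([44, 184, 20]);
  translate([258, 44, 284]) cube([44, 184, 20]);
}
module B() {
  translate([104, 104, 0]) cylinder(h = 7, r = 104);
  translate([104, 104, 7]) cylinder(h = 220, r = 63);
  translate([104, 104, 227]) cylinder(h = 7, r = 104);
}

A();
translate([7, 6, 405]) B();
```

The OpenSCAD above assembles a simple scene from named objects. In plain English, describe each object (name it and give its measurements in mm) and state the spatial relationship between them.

A is a simple wooden stool: a rectangular seat 302 mm (x) by 272 mm (y), 42 mm thick, top face at z = 405 mm, on four square legs, each 44×44 mm in cross-section. The legs rest on z = 0, each flush with a corner of the seat. Four stretchers, 44 mm wide and 20 mm tall, connect adjacent legs with their undersides at z = 284 mm, each running between the inner faces of the legs it joins and aligned with the legs' outer faces on the other axis.

B is a spool: two coaxial disc flanges of radius 104 mm and thickness 7 mm, joined by a core cylinder of radius 63 mm and height 220 mm. The lower flange rests on z = 0 and the three cylinders share a vertical axis.

The spool is on top of the stool.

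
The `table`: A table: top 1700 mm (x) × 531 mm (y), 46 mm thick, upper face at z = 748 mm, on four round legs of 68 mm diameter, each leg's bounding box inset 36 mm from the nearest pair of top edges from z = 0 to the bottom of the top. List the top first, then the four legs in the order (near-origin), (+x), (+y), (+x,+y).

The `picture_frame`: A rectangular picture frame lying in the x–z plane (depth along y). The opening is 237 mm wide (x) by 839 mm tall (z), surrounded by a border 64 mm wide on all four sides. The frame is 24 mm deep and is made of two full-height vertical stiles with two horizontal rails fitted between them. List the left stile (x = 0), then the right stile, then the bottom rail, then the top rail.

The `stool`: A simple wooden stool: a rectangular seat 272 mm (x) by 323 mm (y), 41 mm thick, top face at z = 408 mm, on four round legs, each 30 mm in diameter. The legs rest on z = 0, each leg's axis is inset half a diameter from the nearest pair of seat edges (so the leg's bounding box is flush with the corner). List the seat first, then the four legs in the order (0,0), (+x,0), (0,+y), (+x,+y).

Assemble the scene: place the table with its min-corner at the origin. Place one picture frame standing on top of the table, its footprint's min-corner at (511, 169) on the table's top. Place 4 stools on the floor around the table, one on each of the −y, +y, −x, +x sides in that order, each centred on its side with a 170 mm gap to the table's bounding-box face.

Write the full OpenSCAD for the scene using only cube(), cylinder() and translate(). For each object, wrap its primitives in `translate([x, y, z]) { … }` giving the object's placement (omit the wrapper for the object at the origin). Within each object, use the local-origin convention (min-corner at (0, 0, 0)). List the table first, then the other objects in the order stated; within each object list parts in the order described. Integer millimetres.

translate([0, 0, 702]) cube([1700, 531, 46]);
translate([70, 70, 0]) cylinder(h = 702, r = 34);
translate([1630, 70, 0]) cylinder(h = 702, r = 34);
translate([70, 461, 0]) cylinder(h = 702, r = 34);
translate([1630, 461, 0]) cylinder(h = 702, r = 34);
translate([511, 169, 748]) {
  cube([64, 24, 967]);
  translate([301, 0, 0]) cube([64, 24, 967]);
  translate([64, 0, 0]) cube([237, 24, 64]);
  translate([64, 0, 903]) cube([237, 24, 64]);
}
translate([714, -493, 0]) {
  translate([0, 0, 367]) cube([272, 323, 41]);
  translate([15, 15, 0]) cylinder(h = 367, r = 15);
  translate([257, 15, 0]) cylinder(h = 367, r = 15);
  translate([15, 308, 0]) cylinder(h = 367, r = 15);
  translate([257, 308, 0]) cylinder(h = 367, r = 15);
}
translate([714, 701, 0]) {
  translate([0, 0, 367]) cube([272, 323, 41]);
  translate([15, 15, 0]) cylinder(h = 367, r = 15);
  translate([257, 15, 0]) cylinder(h = 367, r = 15);
  translate([15, 308, 0]) cylinder(h = 367, r = 15);
  translate([257, 308, 0]) cylinder(h = 367, r = 15);
}
translate([-442, 104, 0]) {
  translate([0, 0, 367]) cube([272, 323, 41]);
  translate([15, 15, 0]) cylinder(h = 367, r = 15);
  translate([257, 15, 0]) cylinder(h = 367, r = 15);
  translate([15, 308, 0]) cylinder(h = 367, r = 15);
  translate([257, 308, 0]) cylinder(h = 367, r = 15);
}
translate([1870, 104, 0]) {
  translate([0, 0, 367]) cube([272, 323, 41]);
  translate([15, 15, 0]) cylinder(h = 367, r = 15);
  translate([257, 15, 0]) cylinder(h = 367, r = 15);
  translate([15, 308, 0]) cylinder(h = 367, r = 15);
  translate([257, 308, 0]) cylinder(h = 367, r = 15);
}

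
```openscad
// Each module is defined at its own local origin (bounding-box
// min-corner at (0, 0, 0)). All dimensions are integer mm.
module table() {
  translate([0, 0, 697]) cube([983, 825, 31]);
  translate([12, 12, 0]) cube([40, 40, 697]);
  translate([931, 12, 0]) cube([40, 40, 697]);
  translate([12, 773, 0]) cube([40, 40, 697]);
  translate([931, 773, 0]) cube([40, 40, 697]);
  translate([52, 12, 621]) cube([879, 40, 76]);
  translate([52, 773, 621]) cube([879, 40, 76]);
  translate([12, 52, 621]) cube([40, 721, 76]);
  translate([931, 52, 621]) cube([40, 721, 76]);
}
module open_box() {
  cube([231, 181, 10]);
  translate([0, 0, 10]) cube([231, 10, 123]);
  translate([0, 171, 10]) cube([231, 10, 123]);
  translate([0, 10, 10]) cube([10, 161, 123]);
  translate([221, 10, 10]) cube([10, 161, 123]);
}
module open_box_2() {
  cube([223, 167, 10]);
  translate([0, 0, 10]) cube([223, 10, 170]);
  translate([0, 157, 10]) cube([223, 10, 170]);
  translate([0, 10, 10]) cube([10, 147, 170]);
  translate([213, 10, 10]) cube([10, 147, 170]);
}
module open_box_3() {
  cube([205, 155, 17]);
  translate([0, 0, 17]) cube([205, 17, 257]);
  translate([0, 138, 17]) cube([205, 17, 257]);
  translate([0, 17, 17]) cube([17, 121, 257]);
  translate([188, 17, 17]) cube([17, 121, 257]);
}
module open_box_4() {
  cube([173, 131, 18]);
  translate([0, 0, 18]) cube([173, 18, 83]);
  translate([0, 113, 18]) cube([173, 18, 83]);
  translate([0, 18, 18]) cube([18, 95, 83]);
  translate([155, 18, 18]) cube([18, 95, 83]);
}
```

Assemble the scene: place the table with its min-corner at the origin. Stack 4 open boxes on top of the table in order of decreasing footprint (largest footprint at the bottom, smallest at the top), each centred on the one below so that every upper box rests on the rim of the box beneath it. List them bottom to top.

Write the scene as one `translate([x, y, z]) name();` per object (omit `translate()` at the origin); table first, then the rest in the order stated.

table();
translate([376, 322, 728]) open_box();
translate([380, 329, 861]) open_box_2();
translate([389, 335, 1041]) open_box_3();
translate([405, 347, 1315]) open_box_4();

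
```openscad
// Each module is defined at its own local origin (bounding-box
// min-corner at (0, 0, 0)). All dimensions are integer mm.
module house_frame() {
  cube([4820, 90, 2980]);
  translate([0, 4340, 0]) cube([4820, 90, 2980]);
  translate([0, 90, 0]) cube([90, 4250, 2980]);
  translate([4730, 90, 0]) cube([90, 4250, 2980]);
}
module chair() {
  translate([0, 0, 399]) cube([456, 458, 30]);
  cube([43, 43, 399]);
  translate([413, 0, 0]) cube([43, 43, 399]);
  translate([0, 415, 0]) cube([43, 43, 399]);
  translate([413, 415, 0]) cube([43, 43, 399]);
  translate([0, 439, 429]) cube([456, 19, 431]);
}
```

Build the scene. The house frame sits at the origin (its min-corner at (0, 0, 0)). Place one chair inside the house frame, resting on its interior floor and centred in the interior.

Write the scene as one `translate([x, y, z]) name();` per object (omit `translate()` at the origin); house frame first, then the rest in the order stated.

house_frame();
translate([2182, 1986, 0]) chair();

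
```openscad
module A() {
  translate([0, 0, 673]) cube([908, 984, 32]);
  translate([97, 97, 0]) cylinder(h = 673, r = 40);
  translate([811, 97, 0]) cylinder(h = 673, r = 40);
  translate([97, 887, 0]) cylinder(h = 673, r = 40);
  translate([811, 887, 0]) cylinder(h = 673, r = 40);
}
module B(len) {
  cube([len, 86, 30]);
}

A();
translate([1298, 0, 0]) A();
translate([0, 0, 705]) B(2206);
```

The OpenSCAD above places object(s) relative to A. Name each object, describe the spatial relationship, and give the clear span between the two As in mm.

A is a table. B is a beam. A beam spans the tops of two tables. The clear span between the two tables is 390 mm.

Second table starts at x = 1298; first ends at x = 908; clear span = 1298 − 908 = 390 mm.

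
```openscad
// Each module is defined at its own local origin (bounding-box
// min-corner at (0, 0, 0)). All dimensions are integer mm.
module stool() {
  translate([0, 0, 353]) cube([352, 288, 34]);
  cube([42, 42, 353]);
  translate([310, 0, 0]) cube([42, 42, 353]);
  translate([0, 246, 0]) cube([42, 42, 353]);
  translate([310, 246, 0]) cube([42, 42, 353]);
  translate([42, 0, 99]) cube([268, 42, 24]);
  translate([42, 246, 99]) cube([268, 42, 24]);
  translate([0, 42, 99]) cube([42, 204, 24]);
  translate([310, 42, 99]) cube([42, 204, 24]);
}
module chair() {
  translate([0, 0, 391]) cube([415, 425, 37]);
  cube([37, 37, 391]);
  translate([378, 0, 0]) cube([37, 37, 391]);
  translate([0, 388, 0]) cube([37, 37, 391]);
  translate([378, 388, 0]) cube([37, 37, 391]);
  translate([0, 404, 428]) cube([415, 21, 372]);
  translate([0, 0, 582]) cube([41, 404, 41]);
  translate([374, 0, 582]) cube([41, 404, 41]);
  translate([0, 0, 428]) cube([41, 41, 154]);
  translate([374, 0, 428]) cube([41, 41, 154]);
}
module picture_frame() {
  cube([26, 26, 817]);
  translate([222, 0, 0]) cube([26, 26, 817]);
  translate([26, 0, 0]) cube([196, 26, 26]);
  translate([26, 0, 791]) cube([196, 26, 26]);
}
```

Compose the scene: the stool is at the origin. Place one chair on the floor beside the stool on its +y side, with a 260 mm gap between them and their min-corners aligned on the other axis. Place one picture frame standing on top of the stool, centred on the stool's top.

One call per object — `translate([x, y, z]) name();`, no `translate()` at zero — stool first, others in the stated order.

stool();
translate([0, 548, 0]) chair();
translate([52, 131, 387]) picture_frame();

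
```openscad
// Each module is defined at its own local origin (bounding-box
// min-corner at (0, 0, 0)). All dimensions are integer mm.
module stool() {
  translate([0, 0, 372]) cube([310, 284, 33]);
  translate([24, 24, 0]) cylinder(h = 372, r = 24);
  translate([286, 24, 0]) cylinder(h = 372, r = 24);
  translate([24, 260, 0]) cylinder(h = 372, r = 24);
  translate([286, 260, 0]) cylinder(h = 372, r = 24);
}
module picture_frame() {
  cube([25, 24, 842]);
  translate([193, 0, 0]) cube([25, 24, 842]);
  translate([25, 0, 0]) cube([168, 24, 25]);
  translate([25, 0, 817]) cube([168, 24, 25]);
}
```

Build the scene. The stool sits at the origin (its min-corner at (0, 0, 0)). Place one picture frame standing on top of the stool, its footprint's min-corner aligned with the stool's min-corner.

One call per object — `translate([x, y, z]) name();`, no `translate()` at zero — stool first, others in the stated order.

stool();
translate([0, 0, 405]) picture_frame();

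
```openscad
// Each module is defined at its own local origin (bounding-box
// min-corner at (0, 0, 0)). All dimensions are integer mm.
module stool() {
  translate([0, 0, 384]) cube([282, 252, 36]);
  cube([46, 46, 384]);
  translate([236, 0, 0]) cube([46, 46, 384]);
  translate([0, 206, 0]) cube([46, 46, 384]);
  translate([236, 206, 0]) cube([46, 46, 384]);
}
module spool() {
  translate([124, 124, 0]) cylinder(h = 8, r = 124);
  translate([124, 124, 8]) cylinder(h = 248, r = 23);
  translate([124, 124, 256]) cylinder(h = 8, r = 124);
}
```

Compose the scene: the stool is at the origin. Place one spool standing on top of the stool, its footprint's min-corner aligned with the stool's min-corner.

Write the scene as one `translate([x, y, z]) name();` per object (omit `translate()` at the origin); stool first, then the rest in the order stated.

stool();
translate([0, 0, 420]) spool();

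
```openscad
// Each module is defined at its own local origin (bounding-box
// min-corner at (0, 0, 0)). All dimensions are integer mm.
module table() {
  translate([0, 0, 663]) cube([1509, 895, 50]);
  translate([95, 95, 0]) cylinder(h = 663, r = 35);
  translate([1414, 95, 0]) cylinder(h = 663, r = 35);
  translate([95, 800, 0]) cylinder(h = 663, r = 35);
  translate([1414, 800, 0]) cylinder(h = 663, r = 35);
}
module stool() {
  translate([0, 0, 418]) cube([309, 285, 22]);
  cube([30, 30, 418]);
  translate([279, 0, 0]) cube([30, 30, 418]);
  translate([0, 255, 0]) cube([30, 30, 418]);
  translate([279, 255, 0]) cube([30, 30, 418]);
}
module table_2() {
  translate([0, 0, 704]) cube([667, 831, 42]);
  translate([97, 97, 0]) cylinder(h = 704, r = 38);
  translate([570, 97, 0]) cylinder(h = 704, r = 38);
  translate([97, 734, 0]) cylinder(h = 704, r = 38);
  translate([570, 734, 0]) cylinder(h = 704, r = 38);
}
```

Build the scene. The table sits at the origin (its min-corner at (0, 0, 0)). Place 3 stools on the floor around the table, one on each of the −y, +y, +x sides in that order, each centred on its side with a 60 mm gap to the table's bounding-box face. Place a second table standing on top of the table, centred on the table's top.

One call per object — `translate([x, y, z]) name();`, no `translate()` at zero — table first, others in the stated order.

table();
translate([600, -345, 0]) stool();
translate([600, 955, 0]) stool();
translate([1569, 305, 0]) stool();
translate([421, 32, 713]) table_2();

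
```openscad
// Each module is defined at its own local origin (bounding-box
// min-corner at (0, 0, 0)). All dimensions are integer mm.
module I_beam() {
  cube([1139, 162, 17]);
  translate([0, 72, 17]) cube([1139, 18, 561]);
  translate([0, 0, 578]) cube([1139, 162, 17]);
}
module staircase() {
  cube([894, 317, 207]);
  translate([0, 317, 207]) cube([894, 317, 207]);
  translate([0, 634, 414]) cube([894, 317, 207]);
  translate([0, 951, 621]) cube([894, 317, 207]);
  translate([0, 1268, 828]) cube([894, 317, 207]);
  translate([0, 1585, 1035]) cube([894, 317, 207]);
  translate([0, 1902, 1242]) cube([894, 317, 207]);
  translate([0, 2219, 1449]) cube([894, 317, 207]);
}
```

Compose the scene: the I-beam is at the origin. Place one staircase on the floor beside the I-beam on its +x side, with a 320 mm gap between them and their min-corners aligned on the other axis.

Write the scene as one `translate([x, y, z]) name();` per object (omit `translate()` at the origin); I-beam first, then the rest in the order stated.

I_beam();
translate([1459, 0, 0]) staircase();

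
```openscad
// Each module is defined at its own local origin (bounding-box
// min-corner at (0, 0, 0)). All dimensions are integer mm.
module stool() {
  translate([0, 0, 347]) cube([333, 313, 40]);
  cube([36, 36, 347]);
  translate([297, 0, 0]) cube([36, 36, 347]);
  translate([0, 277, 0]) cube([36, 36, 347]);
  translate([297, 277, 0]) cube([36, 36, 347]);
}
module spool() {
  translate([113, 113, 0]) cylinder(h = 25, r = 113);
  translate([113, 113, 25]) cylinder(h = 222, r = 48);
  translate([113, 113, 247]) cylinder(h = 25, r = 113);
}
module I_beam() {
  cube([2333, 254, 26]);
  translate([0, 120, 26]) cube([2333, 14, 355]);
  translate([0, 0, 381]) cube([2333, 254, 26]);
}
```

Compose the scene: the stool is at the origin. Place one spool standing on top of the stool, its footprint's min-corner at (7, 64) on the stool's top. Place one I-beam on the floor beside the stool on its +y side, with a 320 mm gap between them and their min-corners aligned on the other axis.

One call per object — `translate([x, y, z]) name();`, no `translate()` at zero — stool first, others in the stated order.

stool();
translate([7, 64, 387]) spool();
translate([0, 633, 0]) I_beam();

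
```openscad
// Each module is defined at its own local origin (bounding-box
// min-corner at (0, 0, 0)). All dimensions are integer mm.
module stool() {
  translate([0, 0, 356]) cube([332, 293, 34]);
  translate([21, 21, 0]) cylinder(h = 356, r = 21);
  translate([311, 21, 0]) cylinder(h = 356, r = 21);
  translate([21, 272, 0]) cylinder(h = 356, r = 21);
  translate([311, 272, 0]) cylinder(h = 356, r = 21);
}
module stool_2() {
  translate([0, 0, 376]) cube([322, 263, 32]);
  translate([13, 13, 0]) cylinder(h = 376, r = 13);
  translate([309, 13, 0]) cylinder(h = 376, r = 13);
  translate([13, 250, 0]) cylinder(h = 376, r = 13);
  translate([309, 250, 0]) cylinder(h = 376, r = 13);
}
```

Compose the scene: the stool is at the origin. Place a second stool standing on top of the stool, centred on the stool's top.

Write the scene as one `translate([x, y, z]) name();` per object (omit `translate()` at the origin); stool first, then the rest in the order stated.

stool();
translate([5, 15, 390]) stool_2();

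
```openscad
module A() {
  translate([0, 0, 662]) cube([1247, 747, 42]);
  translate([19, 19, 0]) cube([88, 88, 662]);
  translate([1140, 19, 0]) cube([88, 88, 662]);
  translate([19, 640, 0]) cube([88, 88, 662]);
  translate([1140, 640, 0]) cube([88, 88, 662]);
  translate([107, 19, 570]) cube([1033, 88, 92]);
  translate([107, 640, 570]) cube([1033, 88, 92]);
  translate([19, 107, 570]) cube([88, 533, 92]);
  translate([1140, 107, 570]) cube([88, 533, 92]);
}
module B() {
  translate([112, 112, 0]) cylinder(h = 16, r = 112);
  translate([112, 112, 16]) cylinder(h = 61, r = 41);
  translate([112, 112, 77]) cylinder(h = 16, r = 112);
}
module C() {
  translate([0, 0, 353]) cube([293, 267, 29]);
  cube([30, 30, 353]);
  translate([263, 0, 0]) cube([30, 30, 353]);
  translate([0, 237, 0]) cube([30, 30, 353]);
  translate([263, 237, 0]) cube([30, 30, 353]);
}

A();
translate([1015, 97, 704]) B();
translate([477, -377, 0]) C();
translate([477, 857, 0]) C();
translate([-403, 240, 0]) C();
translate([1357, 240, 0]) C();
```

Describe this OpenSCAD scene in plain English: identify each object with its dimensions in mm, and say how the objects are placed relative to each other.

A is a rectangular dining table. The top is 1247×747×42 mm with its upper surface at z = 704 mm. It stands on four 88×88 mm square legs, each inset 19 mm from the nearest pair of top edges, running from the floor to the underside of the top. Four apron rails, 88 mm thick and 92 mm tall, run between adjacent legs with their top edges flush with the underside of the top and their outer faces flush with the legs' outer faces.

B is a spool: two coaxial disc flanges of radius 112 mm and thickness 16 mm, joined by a core cylinder of radius 41 mm and height 61 mm. The lower flange rests on z = 0 and the three cylinders share a vertical axis.

C is a four-legged stool. The seat is a 293×267×29 mm slab whose top surface is at z = 382 mm; four square legs, each 30×30 mm in cross-section, run from the floor (z = 0) to the underside of the seat, each flush with a corner of the seat.

The spool is on top of the table. Four stools sit around the table at the −y, +y, −x, +x sides.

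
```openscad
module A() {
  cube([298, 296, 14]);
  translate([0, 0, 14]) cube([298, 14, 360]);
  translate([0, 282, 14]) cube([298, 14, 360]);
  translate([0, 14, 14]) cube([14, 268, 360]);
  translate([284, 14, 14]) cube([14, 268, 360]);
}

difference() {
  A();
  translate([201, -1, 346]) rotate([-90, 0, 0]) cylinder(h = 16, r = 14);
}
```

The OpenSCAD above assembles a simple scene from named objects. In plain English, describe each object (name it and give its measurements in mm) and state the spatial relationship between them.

A is an open storage box with external size 298×296×374 mm and wall thickness 14 mm (the base is also 14 mm thick). The base covers the whole footprint; the four walls stand on the base, with the y-facing walls full-width and the x-facing walls fitting between their inner faces.

The open box has a circular hole of radius 14 mm through its front wall, centred at (x = 201, z = 346).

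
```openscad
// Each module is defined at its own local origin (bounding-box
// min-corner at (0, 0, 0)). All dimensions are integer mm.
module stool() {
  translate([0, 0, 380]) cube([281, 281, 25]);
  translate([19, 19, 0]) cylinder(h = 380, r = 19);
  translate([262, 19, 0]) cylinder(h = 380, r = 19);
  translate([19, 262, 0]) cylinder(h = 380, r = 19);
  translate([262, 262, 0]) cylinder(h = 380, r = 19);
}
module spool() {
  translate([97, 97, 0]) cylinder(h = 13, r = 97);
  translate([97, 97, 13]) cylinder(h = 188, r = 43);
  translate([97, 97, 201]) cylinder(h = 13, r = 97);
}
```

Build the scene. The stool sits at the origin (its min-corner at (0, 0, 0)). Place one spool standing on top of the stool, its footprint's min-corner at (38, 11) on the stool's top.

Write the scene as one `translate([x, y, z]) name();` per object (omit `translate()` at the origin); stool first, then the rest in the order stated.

stool();
translate([38, 11, 405]) spool();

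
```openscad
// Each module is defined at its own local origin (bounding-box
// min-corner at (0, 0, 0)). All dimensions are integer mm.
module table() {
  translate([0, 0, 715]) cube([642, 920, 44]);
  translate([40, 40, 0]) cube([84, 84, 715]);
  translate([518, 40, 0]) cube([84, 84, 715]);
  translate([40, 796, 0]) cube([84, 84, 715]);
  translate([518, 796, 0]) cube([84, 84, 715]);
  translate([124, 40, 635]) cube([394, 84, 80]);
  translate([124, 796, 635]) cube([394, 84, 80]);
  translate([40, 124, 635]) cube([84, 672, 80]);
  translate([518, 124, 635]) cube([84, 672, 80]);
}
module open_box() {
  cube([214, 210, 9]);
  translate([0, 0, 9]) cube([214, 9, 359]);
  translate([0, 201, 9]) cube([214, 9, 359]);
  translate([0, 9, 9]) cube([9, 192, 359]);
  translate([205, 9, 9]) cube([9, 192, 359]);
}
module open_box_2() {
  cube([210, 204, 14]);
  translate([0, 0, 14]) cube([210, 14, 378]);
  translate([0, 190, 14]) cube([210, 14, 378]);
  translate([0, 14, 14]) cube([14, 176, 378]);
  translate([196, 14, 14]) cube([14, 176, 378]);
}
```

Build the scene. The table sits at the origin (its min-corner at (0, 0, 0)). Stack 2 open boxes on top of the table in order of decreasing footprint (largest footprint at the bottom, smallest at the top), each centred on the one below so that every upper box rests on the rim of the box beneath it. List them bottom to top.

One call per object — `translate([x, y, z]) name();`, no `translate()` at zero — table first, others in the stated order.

table();
translate([214, 355, 759]) open_box();
translate([216, 358, 1127]) open_box_2();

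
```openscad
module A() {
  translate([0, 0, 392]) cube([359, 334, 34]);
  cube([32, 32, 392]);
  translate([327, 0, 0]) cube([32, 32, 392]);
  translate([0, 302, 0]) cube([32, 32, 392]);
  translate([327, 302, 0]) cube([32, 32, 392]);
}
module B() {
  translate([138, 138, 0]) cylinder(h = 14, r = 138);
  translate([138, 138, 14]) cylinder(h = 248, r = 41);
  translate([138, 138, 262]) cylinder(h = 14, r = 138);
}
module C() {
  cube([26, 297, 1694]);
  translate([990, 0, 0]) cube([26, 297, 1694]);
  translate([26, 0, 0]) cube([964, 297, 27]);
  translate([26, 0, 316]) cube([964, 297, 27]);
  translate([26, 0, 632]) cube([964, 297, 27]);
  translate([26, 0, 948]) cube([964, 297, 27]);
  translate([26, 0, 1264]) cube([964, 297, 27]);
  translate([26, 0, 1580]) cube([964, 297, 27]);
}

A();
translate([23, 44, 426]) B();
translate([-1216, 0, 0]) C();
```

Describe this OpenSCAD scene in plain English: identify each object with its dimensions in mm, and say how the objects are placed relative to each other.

A is a simple wooden stool: a rectangular seat 359 mm (x) by 334 mm (y), 34 mm thick, top face at z = 426 mm, on four square legs, each 32×32 mm in cross-section. The legs rest on z = 0, each flush with a corner of the seat.

B is a spool: two coaxial disc flanges of radius 138 mm and thickness 14 mm, joined by a core cylinder of radius 41 mm and height 248 mm. The lower flange rests on z = 0 and the three cylinders share a vertical axis.

C is an open bookshelf. Two side panels, each 26 mm thick, 297 mm deep and 1694 mm tall, stand 1016 mm apart (outside-to-outside). Between them sit 6 shelves, each 27 mm thick and 297 mm deep, spanning the full gap between the sides. The bottom shelf rests on the floor (its underside at z = 0) and the clear gap between one shelf's top and the next shelf's underside is 289 mm.

The spool is on top of the stool. The bookshelf is on the floor beside the stool on its −x side.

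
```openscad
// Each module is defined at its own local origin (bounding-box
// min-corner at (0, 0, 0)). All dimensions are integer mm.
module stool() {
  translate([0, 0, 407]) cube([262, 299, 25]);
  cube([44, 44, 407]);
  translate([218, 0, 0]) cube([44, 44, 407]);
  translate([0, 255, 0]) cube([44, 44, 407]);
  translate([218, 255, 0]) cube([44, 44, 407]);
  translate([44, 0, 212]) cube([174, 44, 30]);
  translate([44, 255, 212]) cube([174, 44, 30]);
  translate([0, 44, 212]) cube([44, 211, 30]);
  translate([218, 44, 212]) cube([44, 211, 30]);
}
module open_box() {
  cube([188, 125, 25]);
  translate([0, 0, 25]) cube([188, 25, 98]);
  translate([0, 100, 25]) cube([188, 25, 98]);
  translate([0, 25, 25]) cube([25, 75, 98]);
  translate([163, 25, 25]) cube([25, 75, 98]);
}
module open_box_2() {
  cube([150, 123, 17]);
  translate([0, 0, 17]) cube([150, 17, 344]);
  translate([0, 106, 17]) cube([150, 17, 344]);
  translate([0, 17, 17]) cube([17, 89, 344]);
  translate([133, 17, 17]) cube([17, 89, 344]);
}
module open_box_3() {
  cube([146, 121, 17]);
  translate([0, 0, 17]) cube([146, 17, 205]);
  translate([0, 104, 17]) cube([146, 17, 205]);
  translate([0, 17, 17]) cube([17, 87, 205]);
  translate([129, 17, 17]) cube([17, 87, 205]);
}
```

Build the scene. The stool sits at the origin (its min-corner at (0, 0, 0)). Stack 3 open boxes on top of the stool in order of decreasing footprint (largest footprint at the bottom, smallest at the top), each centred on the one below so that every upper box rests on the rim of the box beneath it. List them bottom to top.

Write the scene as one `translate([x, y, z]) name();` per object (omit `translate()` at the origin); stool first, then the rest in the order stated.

stool();
translate([37, 87, 432]) open_box();
translate([56, 88, 555]) open_box_2();
translate([58, 89, 916]) open_box_3();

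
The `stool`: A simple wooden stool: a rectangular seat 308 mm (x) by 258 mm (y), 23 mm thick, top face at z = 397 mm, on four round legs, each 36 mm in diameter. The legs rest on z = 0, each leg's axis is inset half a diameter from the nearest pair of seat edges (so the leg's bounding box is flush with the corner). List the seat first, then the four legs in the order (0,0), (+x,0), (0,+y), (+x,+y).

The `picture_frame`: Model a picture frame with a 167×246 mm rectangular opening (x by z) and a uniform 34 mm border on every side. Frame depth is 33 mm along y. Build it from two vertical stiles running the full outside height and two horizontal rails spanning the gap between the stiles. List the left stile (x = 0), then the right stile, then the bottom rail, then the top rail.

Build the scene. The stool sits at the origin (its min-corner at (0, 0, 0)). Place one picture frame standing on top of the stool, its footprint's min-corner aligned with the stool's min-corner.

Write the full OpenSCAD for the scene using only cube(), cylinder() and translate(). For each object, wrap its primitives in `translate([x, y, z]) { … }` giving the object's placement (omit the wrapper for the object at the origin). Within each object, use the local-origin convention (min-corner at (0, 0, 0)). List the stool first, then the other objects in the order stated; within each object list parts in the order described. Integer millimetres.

translate([0, 0, 374]) cube([308, 258, 23]);
translate([18, 18, 0]) cylinder(h = 374, r = 18);
translate([290, 18, 0]) cylinder(h = 374, r = 18);
translate([18, 240, 0]) cylinder(h = 374, r = 18);
translate([290, 240, 0]) cylinder(h = 374, r = 18);
translate([0, 0, 397]) {
  cube([34, 33, 314]);
  translate([201, 0, 0]) cube([34, 33, 314]);
  translate([34, 0, 0]) cube([167, 33, 34]);
  translate([34, 0, 280]) cube([167, 33, 34]);
}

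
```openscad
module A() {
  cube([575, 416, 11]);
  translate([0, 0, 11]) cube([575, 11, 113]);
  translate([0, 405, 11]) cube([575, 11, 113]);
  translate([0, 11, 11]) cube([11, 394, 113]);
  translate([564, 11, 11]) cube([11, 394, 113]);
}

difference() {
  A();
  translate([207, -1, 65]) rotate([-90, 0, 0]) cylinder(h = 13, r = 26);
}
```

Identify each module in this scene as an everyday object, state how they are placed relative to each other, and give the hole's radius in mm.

A is an open box. The open box has a circular hole through its front wall. The hole's radius is 26 mm.

The subtracted cylinder has r = 26 mm.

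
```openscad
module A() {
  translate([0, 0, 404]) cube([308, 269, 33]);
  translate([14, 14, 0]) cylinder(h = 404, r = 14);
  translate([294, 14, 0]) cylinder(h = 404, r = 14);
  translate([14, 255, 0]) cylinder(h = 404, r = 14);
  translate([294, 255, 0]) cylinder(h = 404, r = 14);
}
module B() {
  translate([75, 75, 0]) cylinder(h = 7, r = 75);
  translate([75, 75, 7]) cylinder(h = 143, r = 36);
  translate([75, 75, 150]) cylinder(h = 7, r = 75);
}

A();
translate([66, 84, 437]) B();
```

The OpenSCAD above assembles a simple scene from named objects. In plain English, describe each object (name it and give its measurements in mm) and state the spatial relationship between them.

A is a four-legged stool. The seat is a 308×269×33 mm slab whose top surface is at z = 437 mm; four round legs, each 28 mm in diameter, run from the floor (z = 0) to the underside of the seat, each leg's axis is inset half a diameter from the nearest pair of seat edges (so the leg's bounding box is flush with the corner).

B is a spool: two coaxial disc flanges of radius 75 mm and thickness 7 mm, joined by a core cylinder of radius 36 mm and height 143 mm. The lower flange rests on z = 0 and the three cylinders share a vertical axis.

The spool is on top of the stool.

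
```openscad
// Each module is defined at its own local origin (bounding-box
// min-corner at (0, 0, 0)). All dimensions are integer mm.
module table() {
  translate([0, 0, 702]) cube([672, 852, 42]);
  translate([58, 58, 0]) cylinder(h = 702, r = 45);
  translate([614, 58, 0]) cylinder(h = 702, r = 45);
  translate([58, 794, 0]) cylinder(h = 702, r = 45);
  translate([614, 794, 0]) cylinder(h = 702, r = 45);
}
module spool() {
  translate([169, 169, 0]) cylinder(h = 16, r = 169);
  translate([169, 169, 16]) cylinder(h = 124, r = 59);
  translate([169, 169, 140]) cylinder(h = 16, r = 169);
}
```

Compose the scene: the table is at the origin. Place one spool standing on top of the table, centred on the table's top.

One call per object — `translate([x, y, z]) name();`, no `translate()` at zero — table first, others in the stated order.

table();
translate([167, 257, 744]) spool();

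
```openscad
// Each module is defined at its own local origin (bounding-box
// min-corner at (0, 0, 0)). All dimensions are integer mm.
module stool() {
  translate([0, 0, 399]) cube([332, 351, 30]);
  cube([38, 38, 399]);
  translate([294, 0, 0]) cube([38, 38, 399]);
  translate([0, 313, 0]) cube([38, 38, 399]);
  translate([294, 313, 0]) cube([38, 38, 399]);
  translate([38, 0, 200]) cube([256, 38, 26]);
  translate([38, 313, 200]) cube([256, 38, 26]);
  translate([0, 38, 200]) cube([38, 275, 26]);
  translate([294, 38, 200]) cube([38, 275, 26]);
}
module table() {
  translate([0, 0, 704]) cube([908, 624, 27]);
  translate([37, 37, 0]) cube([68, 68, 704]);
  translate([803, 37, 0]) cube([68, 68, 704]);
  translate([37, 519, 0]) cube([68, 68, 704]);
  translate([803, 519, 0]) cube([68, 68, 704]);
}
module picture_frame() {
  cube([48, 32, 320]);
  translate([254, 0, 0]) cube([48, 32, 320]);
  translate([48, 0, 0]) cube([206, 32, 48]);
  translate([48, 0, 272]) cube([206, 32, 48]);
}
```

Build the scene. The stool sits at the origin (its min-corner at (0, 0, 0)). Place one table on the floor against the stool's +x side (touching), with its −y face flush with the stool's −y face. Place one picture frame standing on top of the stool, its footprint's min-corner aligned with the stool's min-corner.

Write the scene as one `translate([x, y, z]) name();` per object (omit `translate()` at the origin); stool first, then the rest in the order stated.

stool();
translate([332, 0, 0]) table();
translate([0, 0, 429]) picture_frame();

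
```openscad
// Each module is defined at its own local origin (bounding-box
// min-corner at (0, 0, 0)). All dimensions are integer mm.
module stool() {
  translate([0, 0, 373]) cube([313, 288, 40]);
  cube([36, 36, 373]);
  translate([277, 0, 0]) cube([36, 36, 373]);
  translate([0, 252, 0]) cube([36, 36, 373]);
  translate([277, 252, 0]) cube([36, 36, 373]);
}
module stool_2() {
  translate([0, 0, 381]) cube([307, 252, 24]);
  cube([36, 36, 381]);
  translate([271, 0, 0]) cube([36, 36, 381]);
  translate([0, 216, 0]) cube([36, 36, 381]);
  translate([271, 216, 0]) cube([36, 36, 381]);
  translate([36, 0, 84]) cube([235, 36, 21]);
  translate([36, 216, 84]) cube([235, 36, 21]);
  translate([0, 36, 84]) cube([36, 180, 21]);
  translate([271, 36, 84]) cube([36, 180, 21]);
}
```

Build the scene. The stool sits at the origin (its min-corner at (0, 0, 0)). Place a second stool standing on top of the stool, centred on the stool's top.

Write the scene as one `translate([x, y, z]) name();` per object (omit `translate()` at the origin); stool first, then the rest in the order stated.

stool();
translate([3, 18, 413]) stool_2();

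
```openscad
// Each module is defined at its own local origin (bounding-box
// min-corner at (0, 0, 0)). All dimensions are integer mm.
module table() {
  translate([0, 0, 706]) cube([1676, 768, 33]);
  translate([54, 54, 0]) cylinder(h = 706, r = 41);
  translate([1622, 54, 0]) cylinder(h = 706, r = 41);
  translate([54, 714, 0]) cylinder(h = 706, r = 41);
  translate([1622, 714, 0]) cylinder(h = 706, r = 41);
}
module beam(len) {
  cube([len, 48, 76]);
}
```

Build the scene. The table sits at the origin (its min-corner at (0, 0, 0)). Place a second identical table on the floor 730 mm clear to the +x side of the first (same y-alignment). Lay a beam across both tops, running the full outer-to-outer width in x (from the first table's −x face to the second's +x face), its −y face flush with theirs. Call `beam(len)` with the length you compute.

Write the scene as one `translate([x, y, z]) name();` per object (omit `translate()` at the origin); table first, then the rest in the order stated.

table();
translate([2406, 0, 0]) table();
translate([0, 0, 739]) beam(4082);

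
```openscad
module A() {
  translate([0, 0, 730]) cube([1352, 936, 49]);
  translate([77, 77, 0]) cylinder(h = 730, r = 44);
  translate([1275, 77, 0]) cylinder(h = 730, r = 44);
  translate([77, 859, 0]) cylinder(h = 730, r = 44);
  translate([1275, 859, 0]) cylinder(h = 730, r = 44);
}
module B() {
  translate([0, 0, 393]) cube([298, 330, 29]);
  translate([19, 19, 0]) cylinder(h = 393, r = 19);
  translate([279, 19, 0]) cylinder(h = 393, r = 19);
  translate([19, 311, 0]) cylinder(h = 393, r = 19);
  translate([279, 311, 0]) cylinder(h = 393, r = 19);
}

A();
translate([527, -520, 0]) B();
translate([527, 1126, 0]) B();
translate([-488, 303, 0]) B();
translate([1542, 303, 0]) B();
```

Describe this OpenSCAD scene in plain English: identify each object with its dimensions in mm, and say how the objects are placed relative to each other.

A is a rectangular dining table. The top is 1352×936×49 mm with its upper surface at z = 779 mm. It stands on four round legs of 88 mm diameter, each leg's bounding box inset 33 mm from the nearest pair of top edges, running from the floor to the underside of the top.

B is a simple wooden stool: a rectangular seat 298 mm (x) by 330 mm (y), 29 mm thick, top face at z = 422 mm, on four round legs, each 38 mm in diameter. The legs rest on z = 0, each leg's axis is inset half a diameter from the nearest pair of seat edges (so the leg's bounding box is flush with the corner).

Four stools sit around the table at the −y, +y, −x, +x sides.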